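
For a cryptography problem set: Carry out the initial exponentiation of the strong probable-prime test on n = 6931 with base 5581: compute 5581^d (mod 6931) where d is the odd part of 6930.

1159

n − 1 = 6930 = 2^1 · 3465, so s = 1 and d = 3465.
By repeated squaring, 5581^3465 ≡ 1159 (mod 6931).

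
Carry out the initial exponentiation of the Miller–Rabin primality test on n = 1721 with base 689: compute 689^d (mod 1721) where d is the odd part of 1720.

n − 1 = 1720 = 2^3 · 215, so s = 3 and d = 215.
Repeated squaring mod 1721: 689^1 ≡ 689, 689^2 ≡ 1446, 689^4 ≡ 1622, 689^8 ≡ 1196, 689^16 ≡ 265, 689^32 ≡ 1385, 689^64 ≡ 1031, 689^128 ≡ 1104.
215 = 128 + 64 + 16 + 4 + 2 + 1, so 689^215 ≡ 1104·1031·265·1622·1446·689 ≡ 1489 (mod 1721).

1489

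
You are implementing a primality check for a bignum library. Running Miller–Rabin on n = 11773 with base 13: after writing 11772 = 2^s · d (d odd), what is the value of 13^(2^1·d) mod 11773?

8114

n − 1 = 11772 = 2^2 · 2943, so s = 2 and d = 2943.
x_0 = 13^2943 mod 11773 = 1648.
x_1 = 1648^2 mod 11773 = 8114.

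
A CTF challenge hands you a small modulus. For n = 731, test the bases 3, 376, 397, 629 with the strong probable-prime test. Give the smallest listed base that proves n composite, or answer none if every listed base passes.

3

n − 1 = 730 = 2^1 · 365, so s = 1 and d = 365.
Base 3: x_0 = 3^365 mod 731 = 233. x_0 ∉ {1, 730} and s = 1, so 3 is a Miller–Rabin witness and 731 is composite.
Base 376: x_0 = 376^365 mod 731 = 32. x_0 ∉ {1, 730} and s = 1, so 376 is a Miller–Rabin witness and 731 is composite.
Base 397: x_0 = 397^365 mod 731 = 146. x_0 ∉ {1, 730} and s = 1, so 397 is a Miller–Rabin witness and 731 is composite.
Base 629: x_0 = 629^365 mod 731 = 629. x_0 ∉ {1, 730} and s = 1, so 629 is a Miller–Rabin witness and 731 is composite.
The smallest witness among the given bases is 3.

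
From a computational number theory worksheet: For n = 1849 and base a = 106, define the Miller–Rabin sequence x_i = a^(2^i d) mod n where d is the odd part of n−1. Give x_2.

775

n − 1 = 1848 = 2^3 · 231, so s = 3 and d = 231.
By repeated squaring, 106^231 ≡ 730 (mod 1849).
x_0 = 730.
x_1 = 730^2 mod 1849 = 388.
x_2 = 388^2 mod 1849 = 775.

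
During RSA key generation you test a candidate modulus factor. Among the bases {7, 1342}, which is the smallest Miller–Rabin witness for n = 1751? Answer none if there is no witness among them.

n − 1 = 1750 = 2^1 · 875, so s = 1 and d = 875.
Base 7: x_0 = 7^875 mod 1751 = 303. x_0 ∉ {1, 1750} and s = 1, so 7 is a Miller–Rabin witness and 1751 is composite.
Base 1342: x_0 = 1342^875 mod 1751 = 237. x_0 ∉ {1, 1750} and s = 1, so 1342 is a Miller–Rabin witness and 1751 is composite.
The smallest witness among the given bases is 7.

7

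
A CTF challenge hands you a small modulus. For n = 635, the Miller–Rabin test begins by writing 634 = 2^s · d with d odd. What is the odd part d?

317

Halving: 634 → 317; 317 is odd.
So 634 = 2^1 · 317.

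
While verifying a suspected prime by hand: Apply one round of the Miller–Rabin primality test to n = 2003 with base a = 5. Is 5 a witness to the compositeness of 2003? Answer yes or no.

n − 1 = 2002 = 2^1 · 1001, so s = 1 and d = 1001.
Repeated squaring mod 2003: 5^1 ≡ 5, 5^2 ≡ 25, 5^4 ≡ 625, 5^8 ≡ 40, 5^16 ≡ 1600, 5^32 ≡ 166, 5^64 ≡ 1517, 5^128 ≡ 1845, 5^256 ≡ 928, 5^512 ≡ 1897.
1001 = 512 + 256 + 128 + 64 + 32 + 8 + 1, so 5^1001 ≡ 1897·928·1845·1517·166·40·5 ≡ 2002 (mod 2003).
x_0 = 5^1001 mod 2003 = 2002.
x_0 = 2002 ≡ −1, so 5 is not a witness.

no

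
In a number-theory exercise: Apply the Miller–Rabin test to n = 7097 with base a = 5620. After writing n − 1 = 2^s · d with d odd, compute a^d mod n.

6612

n − 1 = 7096 = 2^3 · 887, so s = 3 and d = 887.
5620^887 mod 7097 = 6612.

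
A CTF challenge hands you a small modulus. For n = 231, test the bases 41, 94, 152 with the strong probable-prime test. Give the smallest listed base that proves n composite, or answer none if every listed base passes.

94

n − 1 = 230 = 2^1 · 115, so s = 1 and d = 115.
Base 41: x_0 = 41^115 mod 231 = 230. x_0 = 230 ≡ −1, so 41 is not a witness.
Base 94: x_0 = 94^115 mod 231 = 10. x_0 ∉ {1, 230} and s = 1, so 94 is a Miller–Rabin witness and 231 is composite.
Base 152: x_0 = 152^115 mod 231 = 89. x_0 ∉ {1, 230} and s = 1, so 152 is a Miller–Rabin witness and 231 is composite.
The smallest witness among the given bases is 94.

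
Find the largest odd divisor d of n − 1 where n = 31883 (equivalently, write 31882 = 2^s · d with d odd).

15941

Halving: 31882 → 15941; 15941 is odd.
So 31882 = 2^1 · 15941.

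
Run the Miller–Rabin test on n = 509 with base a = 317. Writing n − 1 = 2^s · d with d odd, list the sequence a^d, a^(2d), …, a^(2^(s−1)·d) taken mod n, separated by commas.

301, 508

n − 1 = 508 = 2^2 · 127, so s = 2 and d = 127.
x_0 = 317^127 mod 509 = 301.
x_1 = 301^2 mod 509 = 508.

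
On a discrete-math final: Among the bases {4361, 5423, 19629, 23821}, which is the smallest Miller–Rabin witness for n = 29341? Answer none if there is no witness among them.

n − 1 = 29340 = 2^2 · 7335, so s = 2 and d = 7335.
Base 4361: x_0 = 4361^7335 mod 29341 = 26424. x_0 is neither 1 nor 29340, so continue squaring. x_1 = 26424^2 mod 29341 = 29340. x_1 ≡ −1, so 4361 is not a witness.
Base 5423: x_0 = 5423^7335 mod 29341 = 16908. x_0 is neither 1 nor 29340, so continue squaring. x_1 = 16908^2 mod 29341 = 11101. Reached i = s−1 = 1 without hitting −1: 5423 is a Miller–Rabin witness and 29341 is composite.
Base 19629: x_0 = 19629^7335 mod 29341 = 1585. x_0 is neither 1 nor 29340, so continue squaring. x_1 = 1585^2 mod 29341 = 18240. Reached i = s−1 = 1 without hitting −1: 19629 is a Miller–Rabin witness and 29341 is composite.
Base 23821: x_0 = 23821^7335 mod 29341 = 5845. x_0 is neither 1 nor 29340, so continue squaring. x_1 = 5845^2 mod 29341 = 11101. Reached i = s−1 = 1 without hitting −1: 23821 is a Miller–Rabin witness and 29341 is composite.
The smallest witness among the given bases is 5423.

5423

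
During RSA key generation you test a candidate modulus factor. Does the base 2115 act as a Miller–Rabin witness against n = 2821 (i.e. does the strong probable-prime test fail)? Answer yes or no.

n − 1 = 2820 = 2^2 · 705, so s = 2 and d = 705.
x_0 = 2115^705 mod 2821 = 1.
x_0 = 1, so 2115 is not a witness.

no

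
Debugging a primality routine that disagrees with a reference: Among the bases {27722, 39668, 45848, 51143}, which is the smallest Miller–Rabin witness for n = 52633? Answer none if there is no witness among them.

n − 1 = 52632 = 2^3 · 6579, so s = 3 and d = 6579.
Base 27722: x_0 = 27722^6579 mod 52633 = 1. x_0 = 1, so 27722 is not a witness.
Base 39668: x_0 = 39668^6579 mod 52633 = 36875. x_0 is neither 1 nor 52632, so continue squaring. x_1 = 36875^2 mod 52633 = 44703. x_2 = 44703^2 mod 52633 = 41098. Reached i = s−1 = 2 without hitting −1: 39668 is a Miller–Rabin witness and 52633 is composite.
Base 45848: x_0 = 45848^6579 mod 52633 = 37596. x_0 is neither 1 nor 52632, so continue squaring. x_1 = 37596^2 mod 52633 = 1. x_1 = 1 but x_0 ≠ ±1, a nontrivial square root of 1 — 45848 is a witness and 52633 is composite.
Base 51143: x_0 = 51143^6579 mod 52633 = 51913. x_0 is neither 1 nor 52632, so continue squaring. x_1 = 51913^2 mod 52633 = 44703. x_2 = 44703^2 mod 52633 = 41098. Reached i = s−1 = 2 without hitting −1: 51143 is a Miller–Rabin witness and 52633 is composite.
The smallest witness among the given bases is 39668.

39668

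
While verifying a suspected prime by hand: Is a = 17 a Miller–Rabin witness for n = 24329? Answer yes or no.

n − 1 = 24328 = 2^3 · 3041, so s = 3 and d = 3041.
Repeated squaring mod 24329: 17^1 ≡ 17, 17^2 ≡ 289, 17^4 ≡ 10534, 17^8 ≡ 587, 17^16 ≡ 3963, 17^32 ≡ 13164, 17^64 ≡ 19758, 17^128 ≡ 19759, 17^256 ≡ 10618, 17^512 ≡ 1338, 17^1024 ≡ 14227, 17^2048 ≡ 14578.
3041 = 2048 + 512 + 256 + 128 + 64 + 32 + 1, so 17^3041 ≡ 14578·1338·10618·19759·19758·13164·17 ≡ 1 (mod 24329).
x_0 = 17^3041 mod 24329 = 1.
x_0 = 1, so 17 is not a witness.

no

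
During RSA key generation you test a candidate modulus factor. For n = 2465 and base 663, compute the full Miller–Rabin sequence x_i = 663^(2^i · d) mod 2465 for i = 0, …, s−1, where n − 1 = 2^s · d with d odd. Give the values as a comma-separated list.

n − 1 = 2464 = 2^5 · 77, so s = 5 and d = 77.
x_0 = 663^77 mod 2465 = 1683.
x_1 = 1683^2 mod 2465 = 204.
x_2 = 204^2 mod 2465 = 2176.
x_3 = 2176^2 mod 2465 = 2176.
x_4 = 2176^2 mod 2465 = 2176.

1683, 204, 2176, 2176, 2176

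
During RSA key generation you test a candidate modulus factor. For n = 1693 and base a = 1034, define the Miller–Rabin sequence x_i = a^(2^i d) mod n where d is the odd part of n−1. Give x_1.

n − 1 = 1692 = 2^2 · 423, so s = 2 and d = 423.
x_0 = 1034^423 mod 1693 = 1692.
x_1 = 1692^2 mod 1693 = 1.

1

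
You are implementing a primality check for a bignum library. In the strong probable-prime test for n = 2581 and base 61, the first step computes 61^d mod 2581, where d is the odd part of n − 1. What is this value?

1917

n − 1 = 2580 = 2^2 · 645, so s = 2 and d = 645.
Repeated squaring mod 2581: 61^1 ≡ 61, 61^2 ≡ 1140, 61^4 ≡ 1357, 61^8 ≡ 1196, 61^16 ≡ 542, 61^32 ≡ 2111, 61^64 ≡ 1515, 61^128 ≡ 716, 61^256 ≡ 1618, 61^512 ≡ 790.
645 = 512 + 128 + 4 + 1, so 61^645 ≡ 790·716·1357·61 ≡ 1917 (mod 2581).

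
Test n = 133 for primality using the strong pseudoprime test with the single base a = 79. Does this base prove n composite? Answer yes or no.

yes

n − 1 = 132 = 2^2 · 33, so s = 2 and d = 33.
x_0 = 79^33 mod 133 = 50.
x_0 is neither 1 nor 132, so continue squaring.
x_1 = 50^2 mod 133 = 106.
Reached i = s−1 = 1 without hitting −1: 79 is a Miller–Rabin witness and 133 is composite.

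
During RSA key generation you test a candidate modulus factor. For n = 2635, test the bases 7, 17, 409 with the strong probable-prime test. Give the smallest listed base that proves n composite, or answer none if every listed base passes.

7

n − 1 = 2634 = 2^1 · 1317, so s = 1 and d = 1317.
Base 7: x_0 = 7^1317 mod 2635 = 2527. x_0 ∉ {1, 2634} and s = 1, so 7 is a Miller–Rabin witness and 2635 is composite.
Base 17: x_0 = 17^1317 mod 2635 = 1207. x_0 ∉ {1, 2634} and s = 1, so 17 is a Miller–Rabin witness and 2635 is composite.
Base 409: x_0 = 409^1317 mod 2635 = 154. x_0 ∉ {1, 2634} and s = 1, so 409 is a Miller–Rabin witness and 2635 is composite.
The smallest witness among the given bases is 7.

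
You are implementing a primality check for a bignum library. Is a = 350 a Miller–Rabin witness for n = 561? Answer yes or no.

yes

n − 1 = 560 = 2^4 · 35, so s = 4 and d = 35.
x_0 = 350^35 mod 561 = 320.
x_0 is neither 1 nor 560, so continue squaring.
x_1 = 320^2 mod 561 = 298.
x_2 = 298^2 mod 561 = 166.
x_3 = 166^2 mod 561 = 67.
Reached i = s−1 = 3 without hitting −1: 350 is a Miller–Rabin witness and 561 is composite.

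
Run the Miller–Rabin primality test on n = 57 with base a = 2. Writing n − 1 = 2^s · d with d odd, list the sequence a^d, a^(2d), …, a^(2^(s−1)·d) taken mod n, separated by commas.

n − 1 = 56 = 2^3 · 7, so s = 3 and d = 7.
x_0 = 2^7 mod 57 = 14.
x_1 = 14^2 mod 57 = 25.
x_2 = 25^2 mod 57 = 55.

14, 25, 55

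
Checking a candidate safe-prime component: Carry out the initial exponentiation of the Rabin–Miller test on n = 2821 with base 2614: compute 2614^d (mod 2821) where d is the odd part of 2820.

1210

n − 1 = 2820 = 2^2 · 705, so s = 2 and d = 705.
By repeated squaring, 2614^705 ≡ 1210 (mod 2821).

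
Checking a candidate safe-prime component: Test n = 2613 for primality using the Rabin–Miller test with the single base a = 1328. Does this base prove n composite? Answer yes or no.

n − 1 = 2612 = 2^2 · 653, so s = 2 and d = 653.
x_0 = 1328^653 mod 2613 = 890.
x_0 is neither 1 nor 2612, so continue squaring.
x_1 = 890^2 mod 2613 = 361.
Reached i = s−1 = 1 without hitting −1: 1328 is a Miller–Rabin witness and 2613 is composite.

yes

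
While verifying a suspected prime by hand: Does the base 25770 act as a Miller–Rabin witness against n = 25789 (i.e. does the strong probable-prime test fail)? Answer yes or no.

yes

n − 1 = 25788 = 2^2 · 6447, so s = 2 and d = 6447.
x_0 = 25770^6447 mod 25789 = 16821.
x_0 is neither 1 nor 25788, so continue squaring.
x_1 = 16821^2 mod 25789 = 14922.
Reached i = s−1 = 1 without hitting −1: 25770 is a Miller–Rabin witness and 25789 is composite.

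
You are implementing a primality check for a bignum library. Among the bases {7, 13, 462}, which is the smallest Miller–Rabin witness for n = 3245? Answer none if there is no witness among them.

7

n − 1 = 3244 = 2^2 · 811, so s = 2 and d = 811.
Base 7: x_0 = 7^811 mod 3245 = 843. x_0 is neither 1 nor 3244, so continue squaring. x_1 = 843^2 mod 3245 = 3239. Reached i = s−1 = 1 without hitting −1: 7 is a Miller–Rabin witness and 3245 is composite.
Base 13: x_0 = 13^811 mod 3245 = 2587. x_0 is neither 1 nor 3244, so continue squaring. x_1 = 2587^2 mod 3245 = 1379. Reached i = s−1 = 1 without hitting −1: 13 is a Miller–Rabin witness and 3245 is composite.
Base 462: x_0 = 462^811 mod 3245 = 3003. x_0 is neither 1 nor 3244, so continue squaring. x_1 = 3003^2 mod 3245 = 154. Reached i = s−1 = 1 without hitting −1: 462 is a Miller–Rabin witness and 3245 is composite.
The smallest witness among the given bases is 7.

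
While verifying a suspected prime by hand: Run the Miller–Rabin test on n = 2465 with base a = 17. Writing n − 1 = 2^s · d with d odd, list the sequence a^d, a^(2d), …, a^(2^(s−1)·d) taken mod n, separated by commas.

n − 1 = 2464 = 2^5 · 77, so s = 5 and d = 77.
x_0 = 17^77 mod 2465 = 17.
x_1 = 17^2 mod 2465 = 289.
x_2 = 289^2 mod 2465 = 2176.
x_3 = 2176^2 mod 2465 = 2176.
x_4 = 2176^2 mod 2465 = 2176.

17, 289, 2176, 2176, 2176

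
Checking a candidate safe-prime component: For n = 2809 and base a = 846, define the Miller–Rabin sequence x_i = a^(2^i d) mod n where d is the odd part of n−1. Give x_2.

n − 1 = 2808 = 2^3 · 351, so s = 3 and d = 351.
By repeated squaring, 846^351 ≡ 2627 (mod 2809).
x_0 = 2627.
x_1 = 2627^2 mod 2809 = 2225.
x_2 = 2225^2 mod 2809 = 1167.

1167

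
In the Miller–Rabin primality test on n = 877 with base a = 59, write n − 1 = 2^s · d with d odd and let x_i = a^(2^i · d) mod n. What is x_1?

n − 1 = 876 = 2^2 · 219, so s = 2 and d = 219.
Repeated squaring mod 877: 59^1 ≡ 59, 59^2 ≡ 850, 59^4 ≡ 729, 59^8 ≡ 856, 59^16 ≡ 441, 59^32 ≡ 664, 59^64 ≡ 642, 59^128 ≡ 851.
219 = 128 + 64 + 16 + 8 + 2 + 1, so 59^219 ≡ 851·642·441·856·850·59 ≡ 1 (mod 877).
x_0 = 1.
x_1 = 1^2 mod 877 = 1.

1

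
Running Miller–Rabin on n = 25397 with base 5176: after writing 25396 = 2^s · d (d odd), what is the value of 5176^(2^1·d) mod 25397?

11912

n − 1 = 25396 = 2^2 · 6349, so s = 2 and d = 6349.
x_0 = 5176^6349 mod 25397 = 3464.
x_1 = 3464^2 mod 25397 = 11912.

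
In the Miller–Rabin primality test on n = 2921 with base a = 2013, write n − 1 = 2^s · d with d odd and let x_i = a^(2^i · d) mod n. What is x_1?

1416

n − 1 = 2920 = 2^3 · 365, so s = 3 and d = 365.
x_0 = 2013^365 mod 2921 = 2306.
x_1 = 2306^2 mod 2921 = 1416.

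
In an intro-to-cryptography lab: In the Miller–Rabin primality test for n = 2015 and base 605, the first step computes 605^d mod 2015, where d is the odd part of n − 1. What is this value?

535

n − 1 = 2014 = 2^1 · 1007, so s = 1 and d = 1007.
Repeated squaring mod 2015: 605^1 ≡ 605, 605^2 ≡ 1310, 605^4 ≡ 1335, 605^8 ≡ 965, 605^16 ≡ 295, 605^32 ≡ 380, 605^64 ≡ 1335, 605^128 ≡ 965, 605^256 ≡ 295, 605^512 ≡ 380.
1007 = 512 + 256 + 128 + 64 + 32 + 8 + 4 + 2 + 1, so 605^1007 ≡ 380·295·965·1335·380·965·1335·1310·605 ≡ 535 (mod 2015).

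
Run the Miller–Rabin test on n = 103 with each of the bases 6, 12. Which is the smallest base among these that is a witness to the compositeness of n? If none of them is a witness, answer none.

n − 1 = 102 = 2^1 · 51, so s = 1 and d = 51.
Base 6: x_0 = 6^51 mod 103 = 102. x_0 = 102 ≡ −1, so 6 is not a witness.
Base 12: x_0 = 12^51 mod 103 = 102. x_0 = 102 ≡ −1, so 12 is not a witness.
No listed base is a witness for 103.

none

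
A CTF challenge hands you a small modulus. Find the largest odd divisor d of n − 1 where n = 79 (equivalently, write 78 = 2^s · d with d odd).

Halving: 78 → 39; 39 is odd.
So 78 = 2^1 · 39.

39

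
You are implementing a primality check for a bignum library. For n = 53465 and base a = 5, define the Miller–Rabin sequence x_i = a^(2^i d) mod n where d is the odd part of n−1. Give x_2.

n − 1 = 53464 = 2^3 · 6683, so s = 3 and d = 6683.
x_0 = 5^6683 mod 53465 = 30730.
x_1 = 30730^2 mod 53465 = 34070.
x_2 = 34070^2 mod 53465 = 39750.

39750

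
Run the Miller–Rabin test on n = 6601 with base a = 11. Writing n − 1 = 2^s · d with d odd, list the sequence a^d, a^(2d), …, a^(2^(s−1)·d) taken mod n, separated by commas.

3564, 1772, 4509

n − 1 = 6600 = 2^3 · 825, so s = 3 and d = 825.
x_0 = 11^825 mod 6601 = 3564.
x_1 = 3564^2 mod 6601 = 1772.
x_2 = 1772^2 mod 6601 = 4509.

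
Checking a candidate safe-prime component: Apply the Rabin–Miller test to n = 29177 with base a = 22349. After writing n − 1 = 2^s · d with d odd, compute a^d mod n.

980

n − 1 = 29176 = 2^3 · 3647, so s = 3 and d = 3647.
22349^3647 mod 29177 = 980.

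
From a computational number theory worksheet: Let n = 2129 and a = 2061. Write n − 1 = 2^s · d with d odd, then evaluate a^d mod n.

n − 1 = 2128 = 2^4 · 133, so s = 4 and d = 133.
2061^133 mod 2129 = 2128.

2128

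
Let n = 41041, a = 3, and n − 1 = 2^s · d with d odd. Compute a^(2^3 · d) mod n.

n − 1 = 41040 = 2^4 · 2565, so s = 4 and d = 2565.
x_0 = 3^2565 mod 41041 = 24597.
x_1 = 24597^2 mod 41041 = 27028.
x_2 = 27028^2 mod 41041 = 24025.
x_3 = 24025^2 mod 41041 = 1.

1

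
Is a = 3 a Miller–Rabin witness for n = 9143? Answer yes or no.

n − 1 = 9142 = 2^1 · 4571, so s = 1 and d = 4571.
Repeated squaring mod 9143: 3^1 ≡ 3, 3^2 ≡ 9, 3^4 ≡ 81, 3^8 ≡ 6561, 3^16 ≡ 1477, 3^32 ≡ 5495, 3^64 ≡ 4839, 3^128 ≡ 698, 3^256 ≡ 2625, 3^512 ≡ 5946, 3^1024 ≡ 8078, 3^2048 ≡ 493, 3^4096 ≡ 5331.
4571 = 4096 + 256 + 128 + 64 + 16 + 8 + 2 + 1, so 3^4571 ≡ 5331·2625·698·4839·1477·6561·9·3 ≡ 560 (mod 9143).
x_0 = 3^4571 mod 9143 = 560.
x_0 ∉ {1, 9142} and s = 1, so 3 is a Miller–Rabin witness and 9143 is composite.

yes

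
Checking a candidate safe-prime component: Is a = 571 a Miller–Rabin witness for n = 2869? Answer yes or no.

no

n − 1 = 2868 = 2^2 · 717, so s = 2 and d = 717.
x_0 = 571^717 mod 2869 = 1.
x_0 = 1, so 571 is not a witness.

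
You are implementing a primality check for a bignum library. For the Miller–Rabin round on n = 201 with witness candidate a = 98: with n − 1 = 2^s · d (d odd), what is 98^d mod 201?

41

n − 1 = 200 = 2^3 · 25, so s = 3 and d = 25.
98^25 mod 201 = 41.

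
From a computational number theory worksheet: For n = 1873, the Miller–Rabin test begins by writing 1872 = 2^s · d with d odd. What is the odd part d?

Halving: 1872 → 936 → 468 → 234 → 117; 117 is odd.
So 1872 = 2^4 · 117.

117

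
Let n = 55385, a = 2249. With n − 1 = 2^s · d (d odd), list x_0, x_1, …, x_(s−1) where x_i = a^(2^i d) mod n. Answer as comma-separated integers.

n − 1 = 55384 = 2^3 · 6923, so s = 3 and d = 6923.
x_0 = 2249^6923 mod 55385 = 47359.
x_1 = 47359^2 mod 55385 = 3921.
x_2 = 3921^2 mod 55385 = 32596.

47359, 3921, 32596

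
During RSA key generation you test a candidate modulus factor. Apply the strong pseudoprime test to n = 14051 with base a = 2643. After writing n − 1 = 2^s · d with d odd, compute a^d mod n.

1

n − 1 = 14050 = 2^1 · 7025, so s = 1 and d = 7025.
Repeated squaring mod 14051: 2643^1 ≡ 2643, 2643^2 ≡ 2102, 2643^4 ≡ 6390, 2643^8 ≡ 13945, 2643^16 ≡ 11236, 2643^32 ≡ 13512, 2643^64 ≡ 9501, 2643^128 ≡ 5377, 2643^256 ≡ 9222, 2643^512 ≡ 8632, 2643^1024 ≡ 13022, 2643^2048 ≡ 5016, 2643^4096 ≡ 8966.
7025 = 4096 + 2048 + 512 + 256 + 64 + 32 + 16 + 1, so 2643^7025 ≡ 8966·5016·8632·9222·9501·13512·11236·2643 ≡ 1 (mod 14051).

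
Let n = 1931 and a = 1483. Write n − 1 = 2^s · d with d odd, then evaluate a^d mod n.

n − 1 = 1930 = 2^1 · 965, so s = 1 and d = 965.
Repeated squaring mod 1931: 1483^1 ≡ 1483, 1483^2 ≡ 1811, 1483^4 ≡ 883, 1483^8 ≡ 1496, 1483^16 ≡ 1918, 1483^32 ≡ 169, 1483^64 ≡ 1527, 1483^128 ≡ 1012, 1483^256 ≡ 714, 1483^512 ≡ 12.
965 = 512 + 256 + 128 + 64 + 4 + 1, so 1483^965 ≡ 12·714·1012·1527·883·1483 ≡ 1930 (mod 1931).

1930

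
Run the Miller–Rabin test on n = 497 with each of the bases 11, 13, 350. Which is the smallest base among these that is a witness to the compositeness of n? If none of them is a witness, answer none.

n − 1 = 496 = 2^4 · 31, so s = 4 and d = 31.
Base 11: x_0 = 11^31 mod 497 = 123. x_0 is neither 1 nor 496, so continue squaring. x_1 = 123^2 mod 497 = 219. x_2 = 219^2 mod 497 = 249. x_3 = 249^2 mod 497 = 373. Reached i = s−1 = 3 without hitting −1: 11 is a Miller–Rabin witness and 497 is composite.
Base 13: x_0 = 13^31 mod 497 = 482. x_0 is neither 1 nor 496, so continue squaring. x_1 = 482^2 mod 497 = 225. x_2 = 225^2 mod 497 = 428. x_3 = 428^2 mod 497 = 288. Reached i = s−1 = 3 without hitting −1: 13 is a Miller–Rabin witness and 497 is composite.
Base 350: x_0 = 350^31 mod 497 = 350. x_0 is neither 1 nor 496, so continue squaring. x_1 = 350^2 mod 497 = 238. x_2 = 238^2 mod 497 = 483. x_3 = 483^2 mod 497 = 196. Reached i = s−1 = 3 without hitting −1: 350 is a Miller–Rabin witness and 497 is composite.
The smallest witness among the given bases is 11.

11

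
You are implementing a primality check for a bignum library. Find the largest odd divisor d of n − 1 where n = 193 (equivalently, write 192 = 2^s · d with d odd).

3

Halving: 192 → 96 → 48 → 24 → 12 → 6 → 3; 3 is odd.
So 192 = 2^6 · 3.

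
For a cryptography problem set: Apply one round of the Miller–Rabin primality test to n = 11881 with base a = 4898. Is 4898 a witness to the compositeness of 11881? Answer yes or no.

no

n − 1 = 11880 = 2^3 · 1485, so s = 3 and d = 1485.
Repeated squaring mod 11881: 4898^1 ≡ 4898, 4898^2 ≡ 2665, 4898^4 ≡ 9268, 4898^8 ≡ 8075, 4898^16 ≡ 2697, 4898^32 ≡ 2637, 4898^64 ≡ 3384, 4898^128 ≡ 10053, 4898^256 ≡ 3023, 4898^512 ≡ 2040, 4898^1024 ≡ 3250.
1485 = 1024 + 256 + 128 + 64 + 8 + 4 + 1, so 4898^1485 ≡ 3250·3023·10053·3384·8075·9268·4898 ≡ 11880 (mod 11881).
x_0 = 4898^1485 mod 11881 = 11880.
x_0 = 11880 ≡ −1, so 4898 is not a witness.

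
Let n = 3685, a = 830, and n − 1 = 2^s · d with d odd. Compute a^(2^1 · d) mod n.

n − 1 = 3684 = 2^2 · 921, so s = 2 and d = 921.
x_0 = 830^921 mod 3685 = 1270.
x_1 = 1270^2 mod 3685 = 2555.

2555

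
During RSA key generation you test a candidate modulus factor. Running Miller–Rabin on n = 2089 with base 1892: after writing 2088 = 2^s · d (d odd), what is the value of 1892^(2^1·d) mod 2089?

n − 1 = 2088 = 2^3 · 261, so s = 3 and d = 261.
By repeated squaring, 1892^261 ≡ 572 (mod 2089).
x_0 = 572.
x_1 = 572^2 mod 2089 = 1300.

1300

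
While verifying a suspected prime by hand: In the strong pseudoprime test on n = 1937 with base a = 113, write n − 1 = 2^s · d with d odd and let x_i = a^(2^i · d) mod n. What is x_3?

510

n − 1 = 1936 = 2^4 · 121, so s = 4 and d = 121.
x_0 = 113^121 mod 1937 = 1608.
x_1 = 1608^2 mod 1937 = 1706.
x_2 = 1706^2 mod 1937 = 1062.
x_3 = 1062^2 mod 1937 = 510.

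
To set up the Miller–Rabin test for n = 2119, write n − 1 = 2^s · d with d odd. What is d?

1059

Halving: 2118 → 1059; 1059 is odd.
So 2118 = 2^1 · 1059.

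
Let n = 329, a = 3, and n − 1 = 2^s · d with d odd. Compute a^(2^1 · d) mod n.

n − 1 = 328 = 2^3 · 41, so s = 3 and d = 41.
x_0 = 3^41 mod 329 = 194.
x_1 = 194^2 mod 329 = 130.

130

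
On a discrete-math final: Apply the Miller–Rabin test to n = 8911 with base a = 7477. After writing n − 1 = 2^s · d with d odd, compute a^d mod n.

n − 1 = 8910 = 2^1 · 4455, so s = 1 and d = 4455.
By repeated squaring, 7477^4455 ≡ 6098 (mod 8911).

6098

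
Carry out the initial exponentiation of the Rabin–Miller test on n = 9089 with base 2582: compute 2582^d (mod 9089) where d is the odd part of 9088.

n − 1 = 9088 = 2^7 · 71, so s = 7 and d = 71.
2582^71 mod 9089 = 7279.

7279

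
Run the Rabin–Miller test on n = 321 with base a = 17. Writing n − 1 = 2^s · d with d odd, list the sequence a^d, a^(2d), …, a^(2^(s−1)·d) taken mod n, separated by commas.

74, 19, 40, 316, 25, 304

n − 1 = 320 = 2^6 · 5, so s = 6 and d = 5.
x_0 = 17^5 mod 321 = 74.
x_1 = 74^2 mod 321 = 19.
x_2 = 19^2 mod 321 = 40.
x_3 = 40^2 mod 321 = 316.
x_4 = 316^2 mod 321 = 25.
x_5 = 25^2 mod 321 = 304.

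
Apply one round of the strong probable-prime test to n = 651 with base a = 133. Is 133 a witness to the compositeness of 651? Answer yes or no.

n − 1 = 650 = 2^1 · 325, so s = 1 and d = 325.
x_0 = 133^325 mod 651 = 532.
x_0 ∉ {1, 650} and s = 1, so 133 is a Miller–Rabin witness and 651 is composite.

yes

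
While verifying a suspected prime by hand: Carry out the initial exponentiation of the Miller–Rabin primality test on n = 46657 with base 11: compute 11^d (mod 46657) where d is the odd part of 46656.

42882

n − 1 = 46656 = 2^6 · 729, so s = 6 and d = 729.
11^729 mod 46657 = 42882.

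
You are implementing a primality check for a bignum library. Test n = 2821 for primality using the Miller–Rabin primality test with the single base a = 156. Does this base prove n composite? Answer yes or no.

n − 1 = 2820 = 2^2 · 705, so s = 2 and d = 705.
x_0 = 156^705 mod 2821 = 2171.
x_0 is neither 1 nor 2820, so continue squaring.
x_1 = 2171^2 mod 2821 = 2171.
Reached i = s−1 = 1 without hitting −1: 156 is a Miller–Rabin witness and 2821 is composite.

yes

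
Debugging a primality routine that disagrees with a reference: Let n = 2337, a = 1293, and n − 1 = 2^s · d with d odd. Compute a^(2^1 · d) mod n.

1578

n − 1 = 2336 = 2^5 · 73, so s = 5 and d = 73.
Repeated squaring mod 2337: 1293^1 ≡ 1293, 1293^2 ≡ 894, 1293^4 ≡ 2319, 1293^8 ≡ 324, 1293^16 ≡ 2148, 1293^32 ≡ 666, 1293^64 ≡ 1863.
73 = 64 + 8 + 1, so 1293^73 ≡ 1863·324·1293 ≡ 1122 (mod 2337).
x_0 = 1122.
x_1 = 1122^2 mod 2337 = 1578.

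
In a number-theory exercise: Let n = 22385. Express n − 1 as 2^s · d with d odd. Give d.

Halving: 22384 → 11192 → 5596 → 2798 → 1399; 1399 is odd.
So 22384 = 2^4 · 1399.

1399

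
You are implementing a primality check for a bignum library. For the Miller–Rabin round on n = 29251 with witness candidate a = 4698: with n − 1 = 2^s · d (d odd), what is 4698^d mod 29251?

n − 1 = 29250 = 2^1 · 14625, so s = 1 and d = 14625.
4698^14625 mod 29251 = 1.

1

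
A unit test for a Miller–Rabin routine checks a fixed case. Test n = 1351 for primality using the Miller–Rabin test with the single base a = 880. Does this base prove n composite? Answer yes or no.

n − 1 = 1350 = 2^1 · 675, so s = 1 and d = 675.
x_0 = 880^675 mod 1351 = 580.
x_0 ∉ {1, 1350} and s = 1, so 880 is a Miller–Rabin witness and 1351 is composite.

yes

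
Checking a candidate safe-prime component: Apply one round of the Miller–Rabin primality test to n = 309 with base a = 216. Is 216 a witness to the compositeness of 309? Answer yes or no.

n − 1 = 308 = 2^2 · 77, so s = 2 and d = 77.
x_0 = 216^77 mod 309 = 192.
x_0 is neither 1 nor 308, so continue squaring.
x_1 = 192^2 mod 309 = 93.
Reached i = s−1 = 1 without hitting −1: 216 is a Miller–Rabin witness and 309 is composite.

yes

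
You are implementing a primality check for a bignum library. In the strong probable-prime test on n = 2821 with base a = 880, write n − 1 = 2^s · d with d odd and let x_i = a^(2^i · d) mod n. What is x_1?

1

n − 1 = 2820 = 2^2 · 705, so s = 2 and d = 705.
x_0 = 880^705 mod 2821 = 1301.
x_1 = 1301^2 mod 2821 = 1.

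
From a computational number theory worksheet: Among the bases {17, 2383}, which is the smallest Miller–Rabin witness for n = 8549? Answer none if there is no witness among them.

17

n − 1 = 8548 = 2^2 · 2137, so s = 2 and d = 2137.
Base 17: x_0 = 17^2137 mod 8549 = 4790. x_0 is neither 1 nor 8548, so continue squaring. x_1 = 4790^2 mod 8549 = 7133. Reached i = s−1 = 1 without hitting −1: 17 is a Miller–Rabin witness and 8549 is composite.
Base 2383: x_0 = 2383^2137 mod 8549 = 1724. x_0 is neither 1 nor 8548, so continue squaring. x_1 = 1724^2 mod 8549 = 5673. Reached i = s−1 = 1 without hitting −1: 2383 is a Miller–Rabin witness and 8549 is composite.
The smallest witness among the given bases is 17.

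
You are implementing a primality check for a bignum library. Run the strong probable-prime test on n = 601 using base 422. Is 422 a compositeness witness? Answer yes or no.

no

n − 1 = 600 = 2^3 · 75, so s = 3 and d = 75.
x_0 = 422^75 mod 601 = 1.
x_0 = 1, so 422 is not a witness.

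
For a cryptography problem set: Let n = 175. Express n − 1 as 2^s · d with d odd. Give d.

87

Halving: 174 → 87; 87 is odd.
So 174 = 2^1 · 87.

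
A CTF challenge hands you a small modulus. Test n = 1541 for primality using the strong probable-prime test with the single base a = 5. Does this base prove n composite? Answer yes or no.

no

n − 1 = 1540 = 2^2 · 385, so s = 2 and d = 385.
x_0 = 5^385 mod 1541 = 1540.
x_0 = 1540 ≡ −1, so 5 is not a witness.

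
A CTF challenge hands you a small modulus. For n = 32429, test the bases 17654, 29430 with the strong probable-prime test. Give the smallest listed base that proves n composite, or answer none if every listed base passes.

none

n − 1 = 32428 = 2^2 · 8107, so s = 2 and d = 8107.
Base 17654: x_0 = 17654^8107 mod 32429 = 23994. x_0 is neither 1 nor 32428, so continue squaring. x_1 = 23994^2 mod 32429 = 32428. x_1 ≡ −1, so 17654 is not a witness.
Base 29430: x_0 = 29430^8107 mod 32429 = 8435. x_0 is neither 1 nor 32428, so continue squaring. x_1 = 8435^2 mod 32429 = 32428. x_1 ≡ −1, so 29430 is not a witness.
No listed base is a witness for 32429.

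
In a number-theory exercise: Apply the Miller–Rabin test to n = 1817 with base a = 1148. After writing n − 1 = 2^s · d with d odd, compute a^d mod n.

n − 1 = 1816 = 2^3 · 227, so s = 3 and d = 227.
Repeated squaring mod 1817: 1148^1 ≡ 1148, 1148^2 ≡ 579, 1148^4 ≡ 913, 1148^8 ≡ 1383, 1148^16 ≡ 1205, 1148^32 ≡ 242, 1148^64 ≡ 420, 1148^128 ≡ 151.
227 = 128 + 64 + 32 + 2 + 1, so 1148^227 ≡ 151·420·242·579·1148 ≡ 953 (mod 1817).

953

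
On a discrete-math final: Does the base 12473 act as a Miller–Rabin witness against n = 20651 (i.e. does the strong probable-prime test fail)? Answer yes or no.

yes

n − 1 = 20650 = 2^1 · 10325, so s = 1 and d = 10325.
Repeated squaring mod 20651: 12473^1 ≡ 12473, 12473^2 ≡ 11746, 12473^4 ≡ 19836, 12473^8 ≡ 3393, 12473^16 ≡ 9842, 12473^32 ≡ 11774, 12473^64 ≡ 17564, 12473^128 ≡ 9458, 12473^256 ≡ 14283, 12473^512 ≡ 13511, 12473^1024 ≡ 12932, 12473^2048 ≡ 4826, 12473^4096 ≡ 16599, 12473^8192 ≡ 1159.
10325 = 8192 + 2048 + 64 + 16 + 4 + 1, so 12473^10325 ≡ 1159·4826·17564·9842·19836·12473 ≡ 14081 (mod 20651).
x_0 = 12473^10325 mod 20651 = 14081.
x_0 ∉ {1, 20650} and s = 1, so 12473 is a Miller–Rabin witness and 20651 is composite.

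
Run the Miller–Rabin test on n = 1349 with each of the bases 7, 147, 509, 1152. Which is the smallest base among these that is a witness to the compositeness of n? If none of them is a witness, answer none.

n − 1 = 1348 = 2^2 · 337, so s = 2 and d = 337.
Base 7: x_0 = 7^337 mod 1349 = 672. x_0 is neither 1 nor 1348, so continue squaring. x_1 = 672^2 mod 1349 = 1018. Reached i = s−1 = 1 without hitting −1: 7 is a Miller–Rabin witness and 1349 is composite.
Base 147: x_0 = 147^337 mod 1349 = 1161. x_0 is neither 1 nor 1348, so continue squaring. x_1 = 1161^2 mod 1349 = 270. Reached i = s−1 = 1 without hitting −1: 147 is a Miller–Rabin witness and 1349 is composite.
Base 509: x_0 = 509^337 mod 1349 = 770. x_0 is neither 1 nor 1348, so continue squaring. x_1 = 770^2 mod 1349 = 689. Reached i = s−1 = 1 without hitting −1: 509 is a Miller–Rabin witness and 1349 is composite.
Base 1152: x_0 = 1152^337 mod 1349 = 12. x_0 is neither 1 nor 1348, so continue squaring. x_1 = 12^2 mod 1349 = 144. Reached i = s−1 = 1 without hitting −1: 1152 is a Miller–Rabin witness and 1349 is composite.
The smallest witness among the given bases is 7.

7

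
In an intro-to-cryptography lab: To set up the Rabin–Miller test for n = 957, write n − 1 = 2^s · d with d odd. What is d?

Halving: 956 → 478 → 239; 239 is odd.
So 956 = 2^2 · 239.

239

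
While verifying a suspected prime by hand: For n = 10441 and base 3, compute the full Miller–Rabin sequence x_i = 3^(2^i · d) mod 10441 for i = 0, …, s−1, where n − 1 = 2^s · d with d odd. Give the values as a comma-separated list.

n − 1 = 10440 = 2^3 · 1305, so s = 3 and d = 1305.
x_0 = 3^1305 mod 10441 = 3953.
x_1 = 3953^2 mod 10441 = 6473.
x_2 = 6473^2 mod 10441 = 10437.

3953, 6473, 10437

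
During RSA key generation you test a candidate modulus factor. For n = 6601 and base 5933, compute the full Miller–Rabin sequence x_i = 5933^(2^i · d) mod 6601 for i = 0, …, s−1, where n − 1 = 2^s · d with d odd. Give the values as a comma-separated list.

n − 1 = 6600 = 2^3 · 825, so s = 3 and d = 825.
x_0 = 5933^825 mod 6601 = 3242.
x_1 = 3242^2 mod 6601 = 1772.
x_2 = 1772^2 mod 6601 = 4509.

3242, 1772, 4509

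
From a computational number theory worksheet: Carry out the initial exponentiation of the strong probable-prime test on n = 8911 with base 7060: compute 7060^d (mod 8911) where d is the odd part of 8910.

n − 1 = 8910 = 2^1 · 4455, so s = 1 and d = 4455.
7060^4455 mod 8911 = 1.

1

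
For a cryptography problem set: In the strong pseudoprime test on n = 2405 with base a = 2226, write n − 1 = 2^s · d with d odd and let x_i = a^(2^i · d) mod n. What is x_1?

n − 1 = 2404 = 2^2 · 601, so s = 2 and d = 601.
x_0 = 2226^601 mod 2405 = 2226.
x_1 = 2226^2 mod 2405 = 776.

776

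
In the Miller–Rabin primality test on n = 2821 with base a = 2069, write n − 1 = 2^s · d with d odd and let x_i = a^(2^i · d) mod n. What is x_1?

1520

n − 1 = 2820 = 2^2 · 705, so s = 2 and d = 705.
x_0 = 2069^705 mod 2821 = 2696.
x_1 = 2696^2 mod 2821 = 1520.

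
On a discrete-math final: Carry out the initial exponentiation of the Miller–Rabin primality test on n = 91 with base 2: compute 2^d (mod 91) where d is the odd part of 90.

n − 1 = 90 = 2^1 · 45, so s = 1 and d = 45.
2^45 mod 91 = 57.

57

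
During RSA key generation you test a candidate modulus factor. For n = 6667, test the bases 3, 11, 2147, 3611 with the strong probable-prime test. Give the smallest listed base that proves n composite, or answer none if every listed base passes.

3

n − 1 = 6666 = 2^1 · 3333, so s = 1 and d = 3333.
Base 3: x_0 = 3^3333 mod 6667 = 5356. x_0 ∉ {1, 6666} and s = 1, so 3 is a Miller–Rabin witness and 6667 is composite.
Base 11: x_0 = 11^3333 mod 6667 = 5526. x_0 ∉ {1, 6666} and s = 1, so 11 is a Miller–Rabin witness and 6667 is composite.
Base 2147: x_0 = 2147^3333 mod 6667 = 5989. x_0 ∉ {1, 6666} and s = 1, so 2147 is a Miller–Rabin witness and 6667 is composite.
Base 3611: x_0 = 3611^3333 mod 6667 = 1205. x_0 ∉ {1, 6666} and s = 1, so 3611 is a Miller–Rabin witness and 6667 is composite.
The smallest witness among the given bases is 3.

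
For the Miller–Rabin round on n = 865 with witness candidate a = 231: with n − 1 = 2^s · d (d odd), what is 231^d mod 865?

n − 1 = 864 = 2^5 · 27, so s = 5 and d = 27.
231^27 mod 865 = 26.

26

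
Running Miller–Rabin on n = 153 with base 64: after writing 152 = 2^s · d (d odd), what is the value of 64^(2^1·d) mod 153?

118

n − 1 = 152 = 2^3 · 19, so s = 3 and d = 19.
By repeated squaring, 64^19 ≡ 55 (mod 153).
x_0 = 55.
x_1 = 55^2 mod 153 = 118.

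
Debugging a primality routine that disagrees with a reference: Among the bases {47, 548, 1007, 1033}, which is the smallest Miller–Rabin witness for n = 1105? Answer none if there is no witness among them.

n − 1 = 1104 = 2^4 · 69, so s = 4 and d = 69.
Base 47: x_0 = 47^69 mod 1105 = 47. x_0 is neither 1 nor 1104, so continue squaring. x_1 = 47^2 mod 1105 = 1104. x_1 ≡ −1, so 47 is not a witness.
Base 548: x_0 = 548^69 mod 1105 = 1058. x_0 is neither 1 nor 1104, so continue squaring. x_1 = 1058^2 mod 1105 = 1104. x_1 ≡ −1, so 548 is not a witness.
Base 1007: x_0 = 1007^69 mod 1105 = 837. x_0 is neither 1 nor 1104, so continue squaring. x_1 = 837^2 mod 1105 = 1104. x_1 ≡ −1, so 1007 is not a witness.
Base 1033: x_0 = 1033^69 mod 1105 = 863. x_0 is neither 1 nor 1104, so continue squaring. x_1 = 863^2 mod 1105 = 1104. x_1 ≡ −1, so 1033 is not a witness.
No listed base is a witness for 1105.

none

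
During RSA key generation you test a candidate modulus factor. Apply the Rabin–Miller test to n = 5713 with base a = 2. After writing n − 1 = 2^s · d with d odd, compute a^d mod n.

4599

n − 1 = 5712 = 2^4 · 357, so s = 4 and d = 357.
By repeated squaring, 2^357 ≡ 4599 (mod 5713).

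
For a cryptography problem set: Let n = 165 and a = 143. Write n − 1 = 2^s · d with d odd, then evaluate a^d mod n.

143

n − 1 = 164 = 2^2 · 41, so s = 2 and d = 41.
Repeated squaring mod 165: 143^1 ≡ 143, 143^2 ≡ 154, 143^4 ≡ 121, 143^8 ≡ 121, 143^16 ≡ 121, 143^32 ≡ 121.
41 = 32 + 8 + 1, so 143^41 ≡ 121·121·143 ≡ 143 (mod 165).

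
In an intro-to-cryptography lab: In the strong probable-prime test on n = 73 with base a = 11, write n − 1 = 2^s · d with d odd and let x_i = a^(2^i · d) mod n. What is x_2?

n − 1 = 72 = 2^3 · 9, so s = 3 and d = 9.
x_0 = 11^9 mod 73 = 22.
x_1 = 22^2 mod 73 = 46.
x_2 = 46^2 mod 73 = 72.

72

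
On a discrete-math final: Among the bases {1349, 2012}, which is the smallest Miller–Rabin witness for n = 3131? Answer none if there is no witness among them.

n − 1 = 3130 = 2^1 · 1565, so s = 1 and d = 1565.
Base 1349: x_0 = 1349^1565 mod 3131 = 1. x_0 = 1, so 1349 is not a witness.
Base 2012: x_0 = 2012^1565 mod 3131 = 1152. x_0 ∉ {1, 3130} and s = 1, so 2012 is a Miller–Rabin witness and 3131 is composite.
The smallest witness among the given bases is 2012.

2012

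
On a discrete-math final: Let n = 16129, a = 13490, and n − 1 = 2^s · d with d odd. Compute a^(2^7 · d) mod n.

n − 1 = 16128 = 2^8 · 63, so s = 8 and d = 63.
x_0 = 13490^63 mod 16129 = 8381.
x_1 = 8381^2 mod 16129 = 15495.
x_2 = 15495^2 mod 16129 = 14860.
x_3 = 14860^2 mod 16129 = 13590.
x_4 = 13590^2 mod 16129 = 11050.
x_5 = 11050^2 mod 16129 = 5970.
x_6 = 5970^2 mod 16129 = 11939.
x_7 = 11939^2 mod 16129 = 7748.

7748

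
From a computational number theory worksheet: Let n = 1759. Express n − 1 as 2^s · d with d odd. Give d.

879

Halving: 1758 → 879; 879 is odd.
So 1758 = 2^1 · 879.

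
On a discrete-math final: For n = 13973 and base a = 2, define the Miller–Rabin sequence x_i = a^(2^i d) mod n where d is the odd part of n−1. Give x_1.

n − 1 = 13972 = 2^2 · 3493, so s = 2 and d = 3493.
x_0 = 2^3493 mod 13973 = 8519.
x_1 = 8519^2 mod 13973 = 11572.

11572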